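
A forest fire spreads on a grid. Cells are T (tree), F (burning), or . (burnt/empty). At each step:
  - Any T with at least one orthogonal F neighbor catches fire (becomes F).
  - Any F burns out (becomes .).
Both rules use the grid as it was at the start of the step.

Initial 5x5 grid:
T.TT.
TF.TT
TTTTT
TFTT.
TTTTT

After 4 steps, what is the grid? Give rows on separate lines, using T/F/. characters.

Step 1: 5 trees catch fire, 2 burn out
  T.TT.
  F..TT
  TFTTT
  F.FT.
  TFTTT
Step 2: 6 trees catch fire, 5 burn out
  F.TT.
  ...TT
  F.FTT
  ...F.
  F.FTT
Step 3: 2 trees catch fire, 6 burn out
  ..TT.
  ...TT
  ...FT
  .....
  ...FT
Step 4: 3 trees catch fire, 2 burn out
  ..TT.
  ...FT
  ....F
  .....
  ....F

..TT.
...FT
....F
.....
....F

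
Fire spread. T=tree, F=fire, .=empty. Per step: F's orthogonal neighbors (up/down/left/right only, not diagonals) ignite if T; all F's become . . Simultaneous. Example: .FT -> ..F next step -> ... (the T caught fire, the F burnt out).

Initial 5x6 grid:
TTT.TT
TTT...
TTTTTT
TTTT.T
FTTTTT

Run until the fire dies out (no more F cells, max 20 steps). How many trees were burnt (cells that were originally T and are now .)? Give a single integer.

Answer: 22

Derivation:
Step 1: +2 fires, +1 burnt (F count now 2)
Step 2: +3 fires, +2 burnt (F count now 3)
Step 3: +4 fires, +3 burnt (F count now 4)
Step 4: +5 fires, +4 burnt (F count now 5)
Step 5: +4 fires, +5 burnt (F count now 4)
Step 6: +3 fires, +4 burnt (F count now 3)
Step 7: +1 fires, +3 burnt (F count now 1)
Step 8: +0 fires, +1 burnt (F count now 0)
Fire out after step 8
Initially T: 24, now '.': 28
Total burnt (originally-T cells now '.'): 22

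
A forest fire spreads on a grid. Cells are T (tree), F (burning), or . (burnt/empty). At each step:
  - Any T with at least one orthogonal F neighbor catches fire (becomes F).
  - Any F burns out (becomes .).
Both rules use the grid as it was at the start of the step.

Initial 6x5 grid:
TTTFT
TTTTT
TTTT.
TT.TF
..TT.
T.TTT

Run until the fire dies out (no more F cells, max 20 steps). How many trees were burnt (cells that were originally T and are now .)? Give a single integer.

Answer: 21

Derivation:
Step 1: +4 fires, +2 burnt (F count now 4)
Step 2: +5 fires, +4 burnt (F count now 5)
Step 3: +5 fires, +5 burnt (F count now 5)
Step 4: +4 fires, +5 burnt (F count now 4)
Step 5: +2 fires, +4 burnt (F count now 2)
Step 6: +1 fires, +2 burnt (F count now 1)
Step 7: +0 fires, +1 burnt (F count now 0)
Fire out after step 7
Initially T: 22, now '.': 29
Total burnt (originally-T cells now '.'): 21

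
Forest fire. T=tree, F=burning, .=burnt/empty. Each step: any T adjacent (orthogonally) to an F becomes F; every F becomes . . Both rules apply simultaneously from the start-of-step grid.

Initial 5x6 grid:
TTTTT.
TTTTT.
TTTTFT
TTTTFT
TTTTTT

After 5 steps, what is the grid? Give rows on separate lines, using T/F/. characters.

Step 1: 6 trees catch fire, 2 burn out
  TTTTT.
  TTTTF.
  TTTF.F
  TTTF.F
  TTTTFT
Step 2: 6 trees catch fire, 6 burn out
  TTTTF.
  TTTF..
  TTF...
  TTF...
  TTTF.F
Step 3: 5 trees catch fire, 6 burn out
  TTTF..
  TTF...
  TF....
  TF....
  TTF...
Step 4: 5 trees catch fire, 5 burn out
  TTF...
  TF....
  F.....
  F.....
  TF....
Step 5: 3 trees catch fire, 5 burn out
  TF....
  F.....
  ......
  ......
  F.....

TF....
F.....
......
......
F.....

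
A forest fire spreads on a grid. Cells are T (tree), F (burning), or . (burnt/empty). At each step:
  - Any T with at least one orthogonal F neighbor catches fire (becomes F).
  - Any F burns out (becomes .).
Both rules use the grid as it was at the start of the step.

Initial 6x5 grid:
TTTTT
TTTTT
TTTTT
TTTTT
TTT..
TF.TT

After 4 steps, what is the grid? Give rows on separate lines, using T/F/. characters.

Step 1: 2 trees catch fire, 1 burn out
  TTTTT
  TTTTT
  TTTTT
  TTTTT
  TFT..
  F..TT
Step 2: 3 trees catch fire, 2 burn out
  TTTTT
  TTTTT
  TTTTT
  TFTTT
  F.F..
  ...TT
Step 3: 3 trees catch fire, 3 burn out
  TTTTT
  TTTTT
  TFTTT
  F.FTT
  .....
  ...TT
Step 4: 4 trees catch fire, 3 burn out
  TTTTT
  TFTTT
  F.FTT
  ...FT
  .....
  ...TT

TTTTT
TFTTT
F.FTT
...FT
.....
...TT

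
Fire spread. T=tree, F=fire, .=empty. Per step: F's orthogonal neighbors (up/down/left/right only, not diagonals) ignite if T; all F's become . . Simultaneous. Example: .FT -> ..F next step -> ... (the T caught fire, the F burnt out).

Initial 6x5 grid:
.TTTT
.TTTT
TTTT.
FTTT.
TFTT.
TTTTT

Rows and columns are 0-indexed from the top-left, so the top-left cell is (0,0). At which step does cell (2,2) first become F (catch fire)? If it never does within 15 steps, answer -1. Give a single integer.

Step 1: cell (2,2)='T' (+5 fires, +2 burnt)
Step 2: cell (2,2)='T' (+5 fires, +5 burnt)
Step 3: cell (2,2)='F' (+4 fires, +5 burnt)
  -> target ignites at step 3
Step 4: cell (2,2)='.' (+4 fires, +4 burnt)
Step 5: cell (2,2)='.' (+2 fires, +4 burnt)
Step 6: cell (2,2)='.' (+2 fires, +2 burnt)
Step 7: cell (2,2)='.' (+1 fires, +2 burnt)
Step 8: cell (2,2)='.' (+0 fires, +1 burnt)
  fire out at step 8

3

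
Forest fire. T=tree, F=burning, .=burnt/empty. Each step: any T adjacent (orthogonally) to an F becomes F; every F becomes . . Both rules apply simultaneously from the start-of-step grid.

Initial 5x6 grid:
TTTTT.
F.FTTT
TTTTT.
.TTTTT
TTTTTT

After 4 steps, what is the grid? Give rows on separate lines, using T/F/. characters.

Step 1: 5 trees catch fire, 2 burn out
  FTFTT.
  ...FTT
  FTFTT.
  .TTTTT
  TTTTTT
Step 2: 6 trees catch fire, 5 burn out
  .F.FT.
  ....FT
  .F.FT.
  .TFTTT
  TTTTTT
Step 3: 6 trees catch fire, 6 burn out
  ....F.
  .....F
  ....F.
  .F.FTT
  TTFTTT
Step 4: 3 trees catch fire, 6 burn out
  ......
  ......
  ......
  ....FT
  TF.FTT

......
......
......
....FT
TF.FTT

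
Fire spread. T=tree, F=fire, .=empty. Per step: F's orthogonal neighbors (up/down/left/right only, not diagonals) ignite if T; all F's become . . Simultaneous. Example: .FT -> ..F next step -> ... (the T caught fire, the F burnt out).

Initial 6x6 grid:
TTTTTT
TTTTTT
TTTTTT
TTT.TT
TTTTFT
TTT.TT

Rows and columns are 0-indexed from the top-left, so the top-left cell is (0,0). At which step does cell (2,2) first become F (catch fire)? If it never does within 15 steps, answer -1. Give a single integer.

Step 1: cell (2,2)='T' (+4 fires, +1 burnt)
Step 2: cell (2,2)='T' (+4 fires, +4 burnt)
Step 3: cell (2,2)='T' (+6 fires, +4 burnt)
Step 4: cell (2,2)='F' (+7 fires, +6 burnt)
  -> target ignites at step 4
Step 5: cell (2,2)='.' (+6 fires, +7 burnt)
Step 6: cell (2,2)='.' (+3 fires, +6 burnt)
Step 7: cell (2,2)='.' (+2 fires, +3 burnt)
Step 8: cell (2,2)='.' (+1 fires, +2 burnt)
Step 9: cell (2,2)='.' (+0 fires, +1 burnt)
  fire out at step 9

4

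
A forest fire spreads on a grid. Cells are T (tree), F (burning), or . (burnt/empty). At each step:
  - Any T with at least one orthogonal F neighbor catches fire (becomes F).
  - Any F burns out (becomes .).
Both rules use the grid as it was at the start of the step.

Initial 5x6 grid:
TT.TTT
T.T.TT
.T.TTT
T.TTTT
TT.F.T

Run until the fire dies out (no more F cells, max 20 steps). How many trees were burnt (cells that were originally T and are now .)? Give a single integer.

Answer: 13

Derivation:
Step 1: +1 fires, +1 burnt (F count now 1)
Step 2: +3 fires, +1 burnt (F count now 3)
Step 3: +2 fires, +3 burnt (F count now 2)
Step 4: +3 fires, +2 burnt (F count now 3)
Step 5: +2 fires, +3 burnt (F count now 2)
Step 6: +2 fires, +2 burnt (F count now 2)
Step 7: +0 fires, +2 burnt (F count now 0)
Fire out after step 7
Initially T: 21, now '.': 22
Total burnt (originally-T cells now '.'): 13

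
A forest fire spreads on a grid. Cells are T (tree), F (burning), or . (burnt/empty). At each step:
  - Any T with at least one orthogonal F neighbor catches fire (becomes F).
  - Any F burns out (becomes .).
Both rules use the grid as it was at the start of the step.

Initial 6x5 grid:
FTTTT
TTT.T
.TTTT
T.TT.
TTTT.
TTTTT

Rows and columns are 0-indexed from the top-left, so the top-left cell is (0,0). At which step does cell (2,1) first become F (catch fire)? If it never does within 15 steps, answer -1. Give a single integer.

Step 1: cell (2,1)='T' (+2 fires, +1 burnt)
Step 2: cell (2,1)='T' (+2 fires, +2 burnt)
Step 3: cell (2,1)='F' (+3 fires, +2 burnt)
  -> target ignites at step 3
Step 4: cell (2,1)='.' (+2 fires, +3 burnt)
Step 5: cell (2,1)='.' (+3 fires, +2 burnt)
Step 6: cell (2,1)='.' (+3 fires, +3 burnt)
Step 7: cell (2,1)='.' (+3 fires, +3 burnt)
Step 8: cell (2,1)='.' (+3 fires, +3 burnt)
Step 9: cell (2,1)='.' (+3 fires, +3 burnt)
Step 10: cell (2,1)='.' (+0 fires, +3 burnt)
  fire out at step 10

3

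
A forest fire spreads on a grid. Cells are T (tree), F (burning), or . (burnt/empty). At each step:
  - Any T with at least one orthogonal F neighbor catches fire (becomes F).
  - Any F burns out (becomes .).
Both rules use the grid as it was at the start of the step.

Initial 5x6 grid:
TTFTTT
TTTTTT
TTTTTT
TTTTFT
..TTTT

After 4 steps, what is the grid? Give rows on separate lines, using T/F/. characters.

Step 1: 7 trees catch fire, 2 burn out
  TF.FTT
  TTFTTT
  TTTTFT
  TTTF.F
  ..TTFT
Step 2: 11 trees catch fire, 7 burn out
  F...FT
  TF.FFT
  TTFF.F
  TTF...
  ..TF.F
Step 3: 6 trees catch fire, 11 burn out
  .....F
  F....F
  TF....
  TF....
  ..F...
Step 4: 2 trees catch fire, 6 burn out
  ......
  ......
  F.....
  F.....
  ......

......
......
F.....
F.....
......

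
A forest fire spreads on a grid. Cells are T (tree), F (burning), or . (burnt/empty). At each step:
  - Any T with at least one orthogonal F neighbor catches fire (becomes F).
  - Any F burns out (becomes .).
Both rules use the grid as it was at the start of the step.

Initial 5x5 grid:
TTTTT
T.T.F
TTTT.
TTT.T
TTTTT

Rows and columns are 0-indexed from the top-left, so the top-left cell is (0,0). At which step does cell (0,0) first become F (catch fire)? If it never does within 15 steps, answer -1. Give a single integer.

Step 1: cell (0,0)='T' (+1 fires, +1 burnt)
Step 2: cell (0,0)='T' (+1 fires, +1 burnt)
Step 3: cell (0,0)='T' (+1 fires, +1 burnt)
Step 4: cell (0,0)='T' (+2 fires, +1 burnt)
Step 5: cell (0,0)='F' (+2 fires, +2 burnt)
  -> target ignites at step 5
Step 6: cell (0,0)='.' (+4 fires, +2 burnt)
Step 7: cell (0,0)='.' (+3 fires, +4 burnt)
Step 8: cell (0,0)='.' (+3 fires, +3 burnt)
Step 9: cell (0,0)='.' (+2 fires, +3 burnt)
Step 10: cell (0,0)='.' (+1 fires, +2 burnt)
Step 11: cell (0,0)='.' (+0 fires, +1 burnt)
  fire out at step 11

5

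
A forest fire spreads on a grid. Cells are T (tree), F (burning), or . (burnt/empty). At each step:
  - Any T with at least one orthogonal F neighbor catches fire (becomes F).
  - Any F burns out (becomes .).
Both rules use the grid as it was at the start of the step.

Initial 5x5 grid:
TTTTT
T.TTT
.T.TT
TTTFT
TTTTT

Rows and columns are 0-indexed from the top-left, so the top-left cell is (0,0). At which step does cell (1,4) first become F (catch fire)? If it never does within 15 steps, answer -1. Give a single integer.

Step 1: cell (1,4)='T' (+4 fires, +1 burnt)
Step 2: cell (1,4)='T' (+5 fires, +4 burnt)
Step 3: cell (1,4)='F' (+6 fires, +5 burnt)
  -> target ignites at step 3
Step 4: cell (1,4)='.' (+3 fires, +6 burnt)
Step 5: cell (1,4)='.' (+1 fires, +3 burnt)
Step 6: cell (1,4)='.' (+1 fires, +1 burnt)
Step 7: cell (1,4)='.' (+1 fires, +1 burnt)
Step 8: cell (1,4)='.' (+0 fires, +1 burnt)
  fire out at step 8

3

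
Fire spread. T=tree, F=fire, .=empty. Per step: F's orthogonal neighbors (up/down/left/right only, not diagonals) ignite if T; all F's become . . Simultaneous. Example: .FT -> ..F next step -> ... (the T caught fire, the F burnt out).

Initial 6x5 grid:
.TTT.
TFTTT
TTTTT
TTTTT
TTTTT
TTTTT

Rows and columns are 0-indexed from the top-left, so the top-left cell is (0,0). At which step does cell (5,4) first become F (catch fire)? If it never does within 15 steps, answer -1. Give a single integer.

Step 1: cell (5,4)='T' (+4 fires, +1 burnt)
Step 2: cell (5,4)='T' (+5 fires, +4 burnt)
Step 3: cell (5,4)='T' (+6 fires, +5 burnt)
Step 4: cell (5,4)='T' (+5 fires, +6 burnt)
Step 5: cell (5,4)='T' (+4 fires, +5 burnt)
Step 6: cell (5,4)='T' (+2 fires, +4 burnt)
Step 7: cell (5,4)='F' (+1 fires, +2 burnt)
  -> target ignites at step 7
Step 8: cell (5,4)='.' (+0 fires, +1 burnt)
  fire out at step 8

7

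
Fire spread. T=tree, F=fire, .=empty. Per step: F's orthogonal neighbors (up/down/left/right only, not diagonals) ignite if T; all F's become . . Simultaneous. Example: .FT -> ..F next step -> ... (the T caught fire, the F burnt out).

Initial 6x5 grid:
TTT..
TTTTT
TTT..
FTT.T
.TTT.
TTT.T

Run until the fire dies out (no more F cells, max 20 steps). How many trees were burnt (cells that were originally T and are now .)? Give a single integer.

Answer: 19

Derivation:
Step 1: +2 fires, +1 burnt (F count now 2)
Step 2: +4 fires, +2 burnt (F count now 4)
Step 3: +5 fires, +4 burnt (F count now 5)
Step 4: +5 fires, +5 burnt (F count now 5)
Step 5: +2 fires, +5 burnt (F count now 2)
Step 6: +1 fires, +2 burnt (F count now 1)
Step 7: +0 fires, +1 burnt (F count now 0)
Fire out after step 7
Initially T: 21, now '.': 28
Total burnt (originally-T cells now '.'): 19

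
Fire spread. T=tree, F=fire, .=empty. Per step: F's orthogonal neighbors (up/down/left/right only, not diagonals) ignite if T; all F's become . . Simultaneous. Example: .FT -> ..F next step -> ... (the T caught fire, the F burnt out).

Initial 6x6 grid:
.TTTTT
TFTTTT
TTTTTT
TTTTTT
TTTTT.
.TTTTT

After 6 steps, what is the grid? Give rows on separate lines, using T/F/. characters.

Step 1: 4 trees catch fire, 1 burn out
  .FTTTT
  F.FTTT
  TFTTTT
  TTTTTT
  TTTTT.
  .TTTTT
Step 2: 5 trees catch fire, 4 burn out
  ..FTTT
  ...FTT
  F.FTTT
  TFTTTT
  TTTTT.
  .TTTTT
Step 3: 6 trees catch fire, 5 burn out
  ...FTT
  ....FT
  ...FTT
  F.FTTT
  TFTTT.
  .TTTTT
Step 4: 7 trees catch fire, 6 burn out
  ....FT
  .....F
  ....FT
  ...FTT
  F.FTT.
  .FTTTT
Step 5: 5 trees catch fire, 7 burn out
  .....F
  ......
  .....F
  ....FT
  ...FT.
  ..FTTT
Step 6: 3 trees catch fire, 5 burn out
  ......
  ......
  ......
  .....F
  ....F.
  ...FTT

......
......
......
.....F
....F.
...FTT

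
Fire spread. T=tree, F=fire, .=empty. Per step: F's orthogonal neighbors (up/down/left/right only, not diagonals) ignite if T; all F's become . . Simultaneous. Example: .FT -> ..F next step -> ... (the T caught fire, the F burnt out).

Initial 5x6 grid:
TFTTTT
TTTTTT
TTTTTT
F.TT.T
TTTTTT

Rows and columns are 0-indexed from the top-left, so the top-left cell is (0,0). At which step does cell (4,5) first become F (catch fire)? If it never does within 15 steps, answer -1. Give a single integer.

Step 1: cell (4,5)='T' (+5 fires, +2 burnt)
Step 2: cell (4,5)='T' (+5 fires, +5 burnt)
Step 3: cell (4,5)='T' (+4 fires, +5 burnt)
Step 4: cell (4,5)='T' (+5 fires, +4 burnt)
Step 5: cell (4,5)='T' (+4 fires, +5 burnt)
Step 6: cell (4,5)='F' (+2 fires, +4 burnt)
  -> target ignites at step 6
Step 7: cell (4,5)='.' (+1 fires, +2 burnt)
Step 8: cell (4,5)='.' (+0 fires, +1 burnt)
  fire out at step 8

6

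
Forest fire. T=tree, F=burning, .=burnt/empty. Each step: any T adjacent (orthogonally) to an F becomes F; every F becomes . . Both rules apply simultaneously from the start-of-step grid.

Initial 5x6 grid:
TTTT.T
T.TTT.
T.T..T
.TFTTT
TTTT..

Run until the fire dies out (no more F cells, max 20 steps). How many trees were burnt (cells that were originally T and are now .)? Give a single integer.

Step 1: +4 fires, +1 burnt (F count now 4)
Step 2: +4 fires, +4 burnt (F count now 4)
Step 3: +4 fires, +4 burnt (F count now 4)
Step 4: +4 fires, +4 burnt (F count now 4)
Step 5: +1 fires, +4 burnt (F count now 1)
Step 6: +1 fires, +1 burnt (F count now 1)
Step 7: +1 fires, +1 burnt (F count now 1)
Step 8: +0 fires, +1 burnt (F count now 0)
Fire out after step 8
Initially T: 20, now '.': 29
Total burnt (originally-T cells now '.'): 19

Answer: 19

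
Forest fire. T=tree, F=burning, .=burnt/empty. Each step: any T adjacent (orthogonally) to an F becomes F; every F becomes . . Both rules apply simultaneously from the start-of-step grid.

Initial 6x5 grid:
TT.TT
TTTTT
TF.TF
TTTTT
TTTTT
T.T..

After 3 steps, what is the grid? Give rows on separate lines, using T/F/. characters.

Step 1: 6 trees catch fire, 2 burn out
  TT.TT
  TFTTF
  F..F.
  TFTTF
  TTTTT
  T.T..
Step 2: 10 trees catch fire, 6 burn out
  TF.TF
  F.FF.
  .....
  F.FF.
  TFTTF
  T.T..
Step 3: 5 trees catch fire, 10 burn out
  F..F.
  .....
  .....
  .....
  F.FF.
  T.T..

F..F.
.....
.....
.....
F.FF.
T.T..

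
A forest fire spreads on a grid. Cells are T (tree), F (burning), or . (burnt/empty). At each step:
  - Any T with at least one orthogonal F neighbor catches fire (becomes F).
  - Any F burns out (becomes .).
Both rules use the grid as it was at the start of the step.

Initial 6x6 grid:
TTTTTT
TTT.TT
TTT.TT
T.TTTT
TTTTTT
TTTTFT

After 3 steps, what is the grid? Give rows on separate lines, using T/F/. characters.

Step 1: 3 trees catch fire, 1 burn out
  TTTTTT
  TTT.TT
  TTT.TT
  T.TTTT
  TTTTFT
  TTTF.F
Step 2: 4 trees catch fire, 3 burn out
  TTTTTT
  TTT.TT
  TTT.TT
  T.TTFT
  TTTF.F
  TTF...
Step 3: 5 trees catch fire, 4 burn out
  TTTTTT
  TTT.TT
  TTT.FT
  T.TF.F
  TTF...
  TF....

TTTTTT
TTT.TT
TTT.FT
T.TF.F
TTF...
TF....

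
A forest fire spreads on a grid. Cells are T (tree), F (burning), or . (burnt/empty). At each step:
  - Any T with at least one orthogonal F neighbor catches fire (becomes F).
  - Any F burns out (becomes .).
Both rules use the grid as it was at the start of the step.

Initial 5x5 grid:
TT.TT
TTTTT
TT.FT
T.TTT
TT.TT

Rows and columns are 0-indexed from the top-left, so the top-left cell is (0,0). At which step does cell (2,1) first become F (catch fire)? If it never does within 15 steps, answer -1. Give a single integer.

Step 1: cell (2,1)='T' (+3 fires, +1 burnt)
Step 2: cell (2,1)='T' (+6 fires, +3 burnt)
Step 3: cell (2,1)='T' (+3 fires, +6 burnt)
Step 4: cell (2,1)='F' (+3 fires, +3 burnt)
  -> target ignites at step 4
Step 5: cell (2,1)='.' (+2 fires, +3 burnt)
Step 6: cell (2,1)='.' (+1 fires, +2 burnt)
Step 7: cell (2,1)='.' (+1 fires, +1 burnt)
Step 8: cell (2,1)='.' (+1 fires, +1 burnt)
Step 9: cell (2,1)='.' (+0 fires, +1 burnt)
  fire out at step 9

4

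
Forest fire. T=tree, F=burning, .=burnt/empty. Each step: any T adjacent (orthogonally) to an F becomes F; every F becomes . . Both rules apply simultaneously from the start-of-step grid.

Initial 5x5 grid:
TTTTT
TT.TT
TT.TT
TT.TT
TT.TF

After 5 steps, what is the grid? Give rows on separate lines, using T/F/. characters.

Step 1: 2 trees catch fire, 1 burn out
  TTTTT
  TT.TT
  TT.TT
  TT.TF
  TT.F.
Step 2: 2 trees catch fire, 2 burn out
  TTTTT
  TT.TT
  TT.TF
  TT.F.
  TT...
Step 3: 2 trees catch fire, 2 burn out
  TTTTT
  TT.TF
  TT.F.
  TT...
  TT...
Step 4: 2 trees catch fire, 2 burn out
  TTTTF
  TT.F.
  TT...
  TT...
  TT...
Step 5: 1 trees catch fire, 2 burn out
  TTTF.
  TT...
  TT...
  TT...
  TT...

TTTF.
TT...
TT...
TT...
TT...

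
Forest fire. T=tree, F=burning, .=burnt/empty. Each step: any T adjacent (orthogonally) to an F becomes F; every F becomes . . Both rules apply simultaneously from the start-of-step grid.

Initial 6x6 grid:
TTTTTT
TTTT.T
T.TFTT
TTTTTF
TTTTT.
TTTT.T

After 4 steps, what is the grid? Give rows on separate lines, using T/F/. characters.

Step 1: 6 trees catch fire, 2 burn out
  TTTTTT
  TTTF.T
  T.F.FF
  TTTFF.
  TTTTT.
  TTTT.T
Step 2: 6 trees catch fire, 6 burn out
  TTTFTT
  TTF..F
  T.....
  TTF...
  TTTFF.
  TTTT.T
Step 3: 7 trees catch fire, 6 burn out
  TTF.FF
  TF....
  T.....
  TF....
  TTF...
  TTTF.T
Step 4: 5 trees catch fire, 7 burn out
  TF....
  F.....
  T.....
  F.....
  TF....
  TTF..T

TF....
F.....
T.....
F.....
TF....
TTF..T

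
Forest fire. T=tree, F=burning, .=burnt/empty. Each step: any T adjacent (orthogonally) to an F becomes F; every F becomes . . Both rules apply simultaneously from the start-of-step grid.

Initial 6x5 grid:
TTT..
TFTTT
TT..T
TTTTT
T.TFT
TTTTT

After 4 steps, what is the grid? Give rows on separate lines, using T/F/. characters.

Step 1: 8 trees catch fire, 2 burn out
  TFT..
  F.FTT
  TF..T
  TTTFT
  T.F.F
  TTTFT
Step 2: 9 trees catch fire, 8 burn out
  F.F..
  ...FT
  F...T
  TFF.F
  T....
  TTF.F
Step 3: 4 trees catch fire, 9 burn out
  .....
  ....F
  ....F
  F....
  T....
  TF...
Step 4: 2 trees catch fire, 4 burn out
  .....
  .....
  .....
  .....
  F....
  F....

.....
.....
.....
.....
F....
F....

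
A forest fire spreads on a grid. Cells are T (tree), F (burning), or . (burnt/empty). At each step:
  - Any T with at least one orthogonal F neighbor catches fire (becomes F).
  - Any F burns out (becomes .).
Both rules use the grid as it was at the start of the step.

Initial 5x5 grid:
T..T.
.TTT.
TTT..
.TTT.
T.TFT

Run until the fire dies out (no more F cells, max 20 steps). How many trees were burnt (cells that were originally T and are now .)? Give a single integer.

Step 1: +3 fires, +1 burnt (F count now 3)
Step 2: +1 fires, +3 burnt (F count now 1)
Step 3: +2 fires, +1 burnt (F count now 2)
Step 4: +2 fires, +2 burnt (F count now 2)
Step 5: +3 fires, +2 burnt (F count now 3)
Step 6: +1 fires, +3 burnt (F count now 1)
Step 7: +0 fires, +1 burnt (F count now 0)
Fire out after step 7
Initially T: 14, now '.': 23
Total burnt (originally-T cells now '.'): 12

Answer: 12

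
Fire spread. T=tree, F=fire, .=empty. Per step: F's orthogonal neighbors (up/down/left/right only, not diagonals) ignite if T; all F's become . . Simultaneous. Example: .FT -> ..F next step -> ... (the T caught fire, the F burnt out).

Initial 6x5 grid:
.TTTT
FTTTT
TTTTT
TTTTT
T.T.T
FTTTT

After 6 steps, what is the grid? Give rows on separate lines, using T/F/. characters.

Step 1: 4 trees catch fire, 2 burn out
  .TTTT
  .FTTT
  FTTTT
  TTTTT
  F.T.T
  .FTTT
Step 2: 5 trees catch fire, 4 burn out
  .FTTT
  ..FTT
  .FTTT
  FTTTT
  ..T.T
  ..FTT
Step 3: 6 trees catch fire, 5 burn out
  ..FTT
  ...FT
  ..FTT
  .FTTT
  ..F.T
  ...FT
Step 4: 5 trees catch fire, 6 burn out
  ...FT
  ....F
  ...FT
  ..FTT
  ....T
  ....F
Step 5: 4 trees catch fire, 5 burn out
  ....F
  .....
  ....F
  ...FT
  ....F
  .....
Step 6: 1 trees catch fire, 4 burn out
  .....
  .....
  .....
  ....F
  .....
  .....

.....
.....
.....
....F
.....
.....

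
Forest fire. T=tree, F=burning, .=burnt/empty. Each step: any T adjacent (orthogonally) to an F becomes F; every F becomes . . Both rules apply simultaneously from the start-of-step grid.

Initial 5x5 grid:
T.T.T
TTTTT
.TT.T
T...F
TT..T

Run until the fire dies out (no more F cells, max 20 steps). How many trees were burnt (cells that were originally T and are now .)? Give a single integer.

Answer: 12

Derivation:
Step 1: +2 fires, +1 burnt (F count now 2)
Step 2: +1 fires, +2 burnt (F count now 1)
Step 3: +2 fires, +1 burnt (F count now 2)
Step 4: +1 fires, +2 burnt (F count now 1)
Step 5: +3 fires, +1 burnt (F count now 3)
Step 6: +2 fires, +3 burnt (F count now 2)
Step 7: +1 fires, +2 burnt (F count now 1)
Step 8: +0 fires, +1 burnt (F count now 0)
Fire out after step 8
Initially T: 15, now '.': 22
Total burnt (originally-T cells now '.'): 12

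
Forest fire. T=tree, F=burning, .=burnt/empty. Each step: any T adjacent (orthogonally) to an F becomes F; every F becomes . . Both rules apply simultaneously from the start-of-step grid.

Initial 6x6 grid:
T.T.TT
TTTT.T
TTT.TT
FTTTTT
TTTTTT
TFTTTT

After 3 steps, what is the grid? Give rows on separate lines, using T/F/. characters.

Step 1: 6 trees catch fire, 2 burn out
  T.T.TT
  TTTT.T
  FTT.TT
  .FTTTT
  FFTTTT
  F.FTTT
Step 2: 5 trees catch fire, 6 burn out
  T.T.TT
  FTTT.T
  .FT.TT
  ..FTTT
  ..FTTT
  ...FTT
Step 3: 6 trees catch fire, 5 burn out
  F.T.TT
  .FTT.T
  ..F.TT
  ...FTT
  ...FTT
  ....FT

F.T.TT
.FTT.T
..F.TT
...FTT
...FTT
....FT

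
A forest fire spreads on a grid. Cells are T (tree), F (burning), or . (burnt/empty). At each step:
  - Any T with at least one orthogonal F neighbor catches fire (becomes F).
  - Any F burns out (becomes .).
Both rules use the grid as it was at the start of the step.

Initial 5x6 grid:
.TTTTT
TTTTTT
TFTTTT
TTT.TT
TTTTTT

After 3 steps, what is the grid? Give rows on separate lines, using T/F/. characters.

Step 1: 4 trees catch fire, 1 burn out
  .TTTTT
  TFTTTT
  F.FTTT
  TFT.TT
  TTTTTT
Step 2: 7 trees catch fire, 4 burn out
  .FTTTT
  F.FTTT
  ...FTT
  F.F.TT
  TFTTTT
Step 3: 5 trees catch fire, 7 burn out
  ..FTTT
  ...FTT
  ....FT
  ....TT
  F.FTTT

..FTTT
...FTT
....FT
....TT
F.FTTT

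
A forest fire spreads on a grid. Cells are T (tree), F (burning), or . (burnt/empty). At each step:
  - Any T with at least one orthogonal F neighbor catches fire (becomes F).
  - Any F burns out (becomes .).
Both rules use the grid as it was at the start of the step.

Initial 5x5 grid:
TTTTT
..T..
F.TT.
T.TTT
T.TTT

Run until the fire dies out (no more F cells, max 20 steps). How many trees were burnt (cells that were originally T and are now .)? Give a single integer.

Step 1: +1 fires, +1 burnt (F count now 1)
Step 2: +1 fires, +1 burnt (F count now 1)
Step 3: +0 fires, +1 burnt (F count now 0)
Fire out after step 3
Initially T: 16, now '.': 11
Total burnt (originally-T cells now '.'): 2

Answer: 2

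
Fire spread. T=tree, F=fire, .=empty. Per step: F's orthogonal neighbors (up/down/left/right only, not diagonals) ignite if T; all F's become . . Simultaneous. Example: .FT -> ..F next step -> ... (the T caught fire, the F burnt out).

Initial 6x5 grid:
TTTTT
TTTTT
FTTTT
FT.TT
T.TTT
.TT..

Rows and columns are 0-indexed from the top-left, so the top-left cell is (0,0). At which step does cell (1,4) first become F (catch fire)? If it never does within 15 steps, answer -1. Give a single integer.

Step 1: cell (1,4)='T' (+4 fires, +2 burnt)
Step 2: cell (1,4)='T' (+3 fires, +4 burnt)
Step 3: cell (1,4)='T' (+3 fires, +3 burnt)
Step 4: cell (1,4)='T' (+4 fires, +3 burnt)
Step 5: cell (1,4)='F' (+4 fires, +4 burnt)
  -> target ignites at step 5
Step 6: cell (1,4)='.' (+3 fires, +4 burnt)
Step 7: cell (1,4)='.' (+1 fires, +3 burnt)
Step 8: cell (1,4)='.' (+1 fires, +1 burnt)
Step 9: cell (1,4)='.' (+0 fires, +1 burnt)
  fire out at step 9

5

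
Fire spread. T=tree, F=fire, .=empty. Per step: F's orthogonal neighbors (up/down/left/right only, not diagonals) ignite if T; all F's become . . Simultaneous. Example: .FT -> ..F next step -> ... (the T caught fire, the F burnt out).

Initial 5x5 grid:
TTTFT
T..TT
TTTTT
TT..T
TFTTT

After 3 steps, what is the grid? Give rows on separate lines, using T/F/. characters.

Step 1: 6 trees catch fire, 2 burn out
  TTF.F
  T..FT
  TTTTT
  TF..T
  F.FTT
Step 2: 6 trees catch fire, 6 burn out
  TF...
  T...F
  TFTFT
  F...T
  ...FT
Step 3: 5 trees catch fire, 6 burn out
  F....
  T....
  F.F.F
  ....T
  ....F

F....
T....
F.F.F
....T
....F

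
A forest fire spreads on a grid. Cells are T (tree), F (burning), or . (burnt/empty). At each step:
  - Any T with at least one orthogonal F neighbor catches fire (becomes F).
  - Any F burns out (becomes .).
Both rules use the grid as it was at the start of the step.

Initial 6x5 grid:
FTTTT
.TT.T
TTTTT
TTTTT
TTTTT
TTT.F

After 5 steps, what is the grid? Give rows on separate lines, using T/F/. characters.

Step 1: 2 trees catch fire, 2 burn out
  .FTTT
  .TT.T
  TTTTT
  TTTTT
  TTTTF
  TTT..
Step 2: 4 trees catch fire, 2 burn out
  ..FTT
  .FT.T
  TTTTT
  TTTTF
  TTTF.
  TTT..
Step 3: 6 trees catch fire, 4 burn out
  ...FT
  ..F.T
  TFTTF
  TTTF.
  TTF..
  TTT..
Step 4: 9 trees catch fire, 6 burn out
  ....F
  ....F
  F.FF.
  TFF..
  TF...
  TTF..
Step 5: 3 trees catch fire, 9 burn out
  .....
  .....
  .....
  F....
  F....
  TF...

.....
.....
.....
F....
F....
TF...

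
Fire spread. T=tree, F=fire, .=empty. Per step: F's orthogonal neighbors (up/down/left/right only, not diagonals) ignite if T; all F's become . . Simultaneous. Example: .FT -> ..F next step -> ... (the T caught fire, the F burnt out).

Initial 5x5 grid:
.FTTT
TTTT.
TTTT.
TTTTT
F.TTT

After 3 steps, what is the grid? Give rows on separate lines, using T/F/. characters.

Step 1: 3 trees catch fire, 2 burn out
  ..FTT
  TFTT.
  TTTT.
  FTTTT
  ..TTT
Step 2: 6 trees catch fire, 3 burn out
  ...FT
  F.FT.
  FFTT.
  .FTTT
  ..TTT
Step 3: 4 trees catch fire, 6 burn out
  ....F
  ...F.
  ..FT.
  ..FTT
  ..TTT

....F
...F.
..FT.
..FTT
..TTT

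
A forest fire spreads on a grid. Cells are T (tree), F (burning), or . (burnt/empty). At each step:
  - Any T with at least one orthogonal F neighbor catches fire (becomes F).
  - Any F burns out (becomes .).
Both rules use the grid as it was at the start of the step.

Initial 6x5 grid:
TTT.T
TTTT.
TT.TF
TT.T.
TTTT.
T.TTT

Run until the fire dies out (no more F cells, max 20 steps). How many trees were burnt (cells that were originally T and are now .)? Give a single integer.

Step 1: +1 fires, +1 burnt (F count now 1)
Step 2: +2 fires, +1 burnt (F count now 2)
Step 3: +2 fires, +2 burnt (F count now 2)
Step 4: +4 fires, +2 burnt (F count now 4)
Step 5: +6 fires, +4 burnt (F count now 6)
Step 6: +4 fires, +6 burnt (F count now 4)
Step 7: +2 fires, +4 burnt (F count now 2)
Step 8: +0 fires, +2 burnt (F count now 0)
Fire out after step 8
Initially T: 22, now '.': 29
Total burnt (originally-T cells now '.'): 21

Answer: 21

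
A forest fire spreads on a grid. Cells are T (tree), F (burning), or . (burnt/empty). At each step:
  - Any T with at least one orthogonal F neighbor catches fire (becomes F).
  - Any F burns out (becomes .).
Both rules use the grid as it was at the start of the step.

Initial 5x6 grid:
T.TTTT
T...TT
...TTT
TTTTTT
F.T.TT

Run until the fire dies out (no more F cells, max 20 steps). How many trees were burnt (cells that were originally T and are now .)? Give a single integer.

Step 1: +1 fires, +1 burnt (F count now 1)
Step 2: +1 fires, +1 burnt (F count now 1)
Step 3: +1 fires, +1 burnt (F count now 1)
Step 4: +2 fires, +1 burnt (F count now 2)
Step 5: +2 fires, +2 burnt (F count now 2)
Step 6: +3 fires, +2 burnt (F count now 3)
Step 7: +3 fires, +3 burnt (F count now 3)
Step 8: +2 fires, +3 burnt (F count now 2)
Step 9: +2 fires, +2 burnt (F count now 2)
Step 10: +1 fires, +2 burnt (F count now 1)
Step 11: +0 fires, +1 burnt (F count now 0)
Fire out after step 11
Initially T: 20, now '.': 28
Total burnt (originally-T cells now '.'): 18

Answer: 18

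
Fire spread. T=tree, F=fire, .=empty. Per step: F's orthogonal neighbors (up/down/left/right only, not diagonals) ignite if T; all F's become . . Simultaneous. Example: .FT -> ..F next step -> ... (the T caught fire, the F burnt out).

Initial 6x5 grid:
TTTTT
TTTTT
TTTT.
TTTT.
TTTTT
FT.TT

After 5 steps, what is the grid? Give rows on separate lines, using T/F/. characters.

Step 1: 2 trees catch fire, 1 burn out
  TTTTT
  TTTTT
  TTTT.
  TTTT.
  FTTTT
  .F.TT
Step 2: 2 trees catch fire, 2 burn out
  TTTTT
  TTTTT
  TTTT.
  FTTT.
  .FTTT
  ...TT
Step 3: 3 trees catch fire, 2 burn out
  TTTTT
  TTTTT
  FTTT.
  .FTT.
  ..FTT
  ...TT
Step 4: 4 trees catch fire, 3 burn out
  TTTTT
  FTTTT
  .FTT.
  ..FT.
  ...FT
  ...TT
Step 5: 6 trees catch fire, 4 burn out
  FTTTT
  .FTTT
  ..FT.
  ...F.
  ....F
  ...FT

FTTTT
.FTTT
..FT.
...F.
....F
...FT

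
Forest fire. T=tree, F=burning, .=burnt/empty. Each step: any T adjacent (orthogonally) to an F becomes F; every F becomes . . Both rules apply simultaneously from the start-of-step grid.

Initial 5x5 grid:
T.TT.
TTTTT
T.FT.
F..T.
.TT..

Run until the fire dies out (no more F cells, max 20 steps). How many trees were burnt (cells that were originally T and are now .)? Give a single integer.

Answer: 11

Derivation:
Step 1: +3 fires, +2 burnt (F count now 3)
Step 2: +5 fires, +3 burnt (F count now 5)
Step 3: +3 fires, +5 burnt (F count now 3)
Step 4: +0 fires, +3 burnt (F count now 0)
Fire out after step 4
Initially T: 13, now '.': 23
Total burnt (originally-T cells now '.'): 11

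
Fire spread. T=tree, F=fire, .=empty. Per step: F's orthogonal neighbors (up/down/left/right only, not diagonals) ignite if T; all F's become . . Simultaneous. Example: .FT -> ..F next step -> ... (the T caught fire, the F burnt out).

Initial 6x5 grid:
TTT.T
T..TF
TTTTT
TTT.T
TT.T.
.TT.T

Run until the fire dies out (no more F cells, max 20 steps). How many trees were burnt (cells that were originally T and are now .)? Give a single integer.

Answer: 19

Derivation:
Step 1: +3 fires, +1 burnt (F count now 3)
Step 2: +2 fires, +3 burnt (F count now 2)
Step 3: +1 fires, +2 burnt (F count now 1)
Step 4: +2 fires, +1 burnt (F count now 2)
Step 5: +2 fires, +2 burnt (F count now 2)
Step 6: +3 fires, +2 burnt (F count now 3)
Step 7: +3 fires, +3 burnt (F count now 3)
Step 8: +2 fires, +3 burnt (F count now 2)
Step 9: +1 fires, +2 burnt (F count now 1)
Step 10: +0 fires, +1 burnt (F count now 0)
Fire out after step 10
Initially T: 21, now '.': 28
Total burnt (originally-T cells now '.'): 19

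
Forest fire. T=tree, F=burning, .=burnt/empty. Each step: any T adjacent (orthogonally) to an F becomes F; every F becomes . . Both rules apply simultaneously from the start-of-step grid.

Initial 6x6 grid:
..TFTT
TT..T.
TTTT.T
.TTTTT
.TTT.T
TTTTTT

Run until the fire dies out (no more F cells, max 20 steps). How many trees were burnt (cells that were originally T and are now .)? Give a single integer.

Step 1: +2 fires, +1 burnt (F count now 2)
Step 2: +2 fires, +2 burnt (F count now 2)
Step 3: +0 fires, +2 burnt (F count now 0)
Fire out after step 3
Initially T: 26, now '.': 14
Total burnt (originally-T cells now '.'): 4

Answer: 4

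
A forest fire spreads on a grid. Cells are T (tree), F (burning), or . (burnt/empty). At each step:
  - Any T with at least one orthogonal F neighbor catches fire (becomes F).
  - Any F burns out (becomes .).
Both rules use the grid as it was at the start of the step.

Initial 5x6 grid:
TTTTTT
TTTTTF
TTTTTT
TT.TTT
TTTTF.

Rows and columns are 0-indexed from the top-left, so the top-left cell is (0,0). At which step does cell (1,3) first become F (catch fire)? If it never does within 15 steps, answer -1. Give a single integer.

Step 1: cell (1,3)='T' (+5 fires, +2 burnt)
Step 2: cell (1,3)='F' (+6 fires, +5 burnt)
  -> target ignites at step 2
Step 3: cell (1,3)='.' (+4 fires, +6 burnt)
Step 4: cell (1,3)='.' (+5 fires, +4 burnt)
Step 5: cell (1,3)='.' (+4 fires, +5 burnt)
Step 6: cell (1,3)='.' (+2 fires, +4 burnt)
Step 7: cell (1,3)='.' (+0 fires, +2 burnt)
  fire out at step 7

2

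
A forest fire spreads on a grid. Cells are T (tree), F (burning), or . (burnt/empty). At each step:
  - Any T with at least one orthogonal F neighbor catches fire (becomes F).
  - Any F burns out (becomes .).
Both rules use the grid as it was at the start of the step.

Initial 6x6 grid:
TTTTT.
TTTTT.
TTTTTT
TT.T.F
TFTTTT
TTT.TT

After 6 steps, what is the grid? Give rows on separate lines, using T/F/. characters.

Step 1: 6 trees catch fire, 2 burn out
  TTTTT.
  TTTTT.
  TTTTTF
  TF.T..
  F.FTTF
  TFT.TT
Step 2: 8 trees catch fire, 6 burn out
  TTTTT.
  TTTTT.
  TFTTF.
  F..T..
  ...FF.
  F.F.TF
Step 3: 7 trees catch fire, 8 burn out
  TTTTT.
  TFTTF.
  F.FF..
  ...F..
  ......
  ....F.
Step 4: 5 trees catch fire, 7 burn out
  TFTTF.
  F.FF..
  ......
  ......
  ......
  ......
Step 5: 3 trees catch fire, 5 burn out
  F.FF..
  ......
  ......
  ......
  ......
  ......
Step 6: 0 trees catch fire, 3 burn out
  ......
  ......
  ......
  ......
  ......
  ......

......
......
......
......
......
......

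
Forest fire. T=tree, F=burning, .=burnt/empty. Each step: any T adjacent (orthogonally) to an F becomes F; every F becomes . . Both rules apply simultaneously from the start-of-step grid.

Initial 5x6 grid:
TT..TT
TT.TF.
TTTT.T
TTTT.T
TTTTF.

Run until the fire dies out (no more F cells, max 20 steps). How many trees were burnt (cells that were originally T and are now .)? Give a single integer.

Step 1: +3 fires, +2 burnt (F count now 3)
Step 2: +4 fires, +3 burnt (F count now 4)
Step 3: +3 fires, +4 burnt (F count now 3)
Step 4: +3 fires, +3 burnt (F count now 3)
Step 5: +3 fires, +3 burnt (F count now 3)
Step 6: +2 fires, +3 burnt (F count now 2)
Step 7: +1 fires, +2 burnt (F count now 1)
Step 8: +0 fires, +1 burnt (F count now 0)
Fire out after step 8
Initially T: 21, now '.': 28
Total burnt (originally-T cells now '.'): 19

Answer: 19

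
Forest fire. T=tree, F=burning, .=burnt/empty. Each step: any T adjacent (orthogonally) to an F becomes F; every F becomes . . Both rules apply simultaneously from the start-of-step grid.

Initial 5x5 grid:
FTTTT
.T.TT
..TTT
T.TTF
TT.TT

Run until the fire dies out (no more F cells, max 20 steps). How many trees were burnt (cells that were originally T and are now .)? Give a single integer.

Step 1: +4 fires, +2 burnt (F count now 4)
Step 2: +6 fires, +4 burnt (F count now 6)
Step 3: +4 fires, +6 burnt (F count now 4)
Step 4: +0 fires, +4 burnt (F count now 0)
Fire out after step 4
Initially T: 17, now '.': 22
Total burnt (originally-T cells now '.'): 14

Answer: 14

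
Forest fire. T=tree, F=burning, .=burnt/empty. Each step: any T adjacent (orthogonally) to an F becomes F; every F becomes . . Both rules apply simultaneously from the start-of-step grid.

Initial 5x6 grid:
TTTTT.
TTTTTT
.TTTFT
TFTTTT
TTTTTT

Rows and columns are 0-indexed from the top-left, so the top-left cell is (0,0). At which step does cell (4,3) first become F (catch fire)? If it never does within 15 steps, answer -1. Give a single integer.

Step 1: cell (4,3)='T' (+8 fires, +2 burnt)
Step 2: cell (4,3)='T' (+10 fires, +8 burnt)
Step 3: cell (4,3)='F' (+6 fires, +10 burnt)
  -> target ignites at step 3
Step 4: cell (4,3)='.' (+2 fires, +6 burnt)
Step 5: cell (4,3)='.' (+0 fires, +2 burnt)
  fire out at step 5

3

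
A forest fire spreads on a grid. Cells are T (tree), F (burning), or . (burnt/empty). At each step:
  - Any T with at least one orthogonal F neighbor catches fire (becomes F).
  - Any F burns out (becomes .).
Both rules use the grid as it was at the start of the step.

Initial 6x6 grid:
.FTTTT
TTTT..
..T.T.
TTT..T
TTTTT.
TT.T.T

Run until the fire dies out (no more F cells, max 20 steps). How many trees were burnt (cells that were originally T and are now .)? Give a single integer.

Answer: 20

Derivation:
Step 1: +2 fires, +1 burnt (F count now 2)
Step 2: +3 fires, +2 burnt (F count now 3)
Step 3: +3 fires, +3 burnt (F count now 3)
Step 4: +2 fires, +3 burnt (F count now 2)
Step 5: +2 fires, +2 burnt (F count now 2)
Step 6: +3 fires, +2 burnt (F count now 3)
Step 7: +4 fires, +3 burnt (F count now 4)
Step 8: +1 fires, +4 burnt (F count now 1)
Step 9: +0 fires, +1 burnt (F count now 0)
Fire out after step 9
Initially T: 23, now '.': 33
Total burnt (originally-T cells now '.'): 20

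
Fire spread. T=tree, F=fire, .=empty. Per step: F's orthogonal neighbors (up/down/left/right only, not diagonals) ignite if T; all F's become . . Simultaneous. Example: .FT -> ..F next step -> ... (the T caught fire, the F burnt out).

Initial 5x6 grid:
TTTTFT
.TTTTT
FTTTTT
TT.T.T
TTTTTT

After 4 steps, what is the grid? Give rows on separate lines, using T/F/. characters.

Step 1: 5 trees catch fire, 2 burn out
  TTTF.F
  .TTTFT
  .FTTTT
  FT.T.T
  TTTTTT
Step 2: 8 trees catch fire, 5 burn out
  TTF...
  .FTF.F
  ..FTFT
  .F.T.T
  FTTTTT
Step 3: 5 trees catch fire, 8 burn out
  TF....
  ..F...
  ...F.F
  ...T.T
  .FTTTT
Step 4: 4 trees catch fire, 5 burn out
  F.....
  ......
  ......
  ...F.F
  ..FTTT

F.....
......
......
...F.F
..FTTT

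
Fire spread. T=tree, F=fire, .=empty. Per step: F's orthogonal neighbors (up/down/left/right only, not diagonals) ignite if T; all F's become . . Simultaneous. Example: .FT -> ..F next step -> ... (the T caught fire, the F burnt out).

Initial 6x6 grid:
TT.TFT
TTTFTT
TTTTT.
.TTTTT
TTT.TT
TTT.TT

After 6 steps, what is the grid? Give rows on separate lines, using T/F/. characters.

Step 1: 5 trees catch fire, 2 burn out
  TT.F.F
  TTF.FT
  TTTFT.
  .TTTTT
  TTT.TT
  TTT.TT
Step 2: 5 trees catch fire, 5 burn out
  TT....
  TF...F
  TTF.F.
  .TTFTT
  TTT.TT
  TTT.TT
Step 3: 5 trees catch fire, 5 burn out
  TF....
  F.....
  TF....
  .TF.FT
  TTT.TT
  TTT.TT
Step 4: 6 trees catch fire, 5 burn out
  F.....
  ......
  F.....
  .F...F
  TTF.FT
  TTT.TT
Step 5: 4 trees catch fire, 6 burn out
  ......
  ......
  ......
  ......
  TF...F
  TTF.FT
Step 6: 3 trees catch fire, 4 burn out
  ......
  ......
  ......
  ......
  F.....
  TF...F

......
......
......
......
F.....
TF...F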